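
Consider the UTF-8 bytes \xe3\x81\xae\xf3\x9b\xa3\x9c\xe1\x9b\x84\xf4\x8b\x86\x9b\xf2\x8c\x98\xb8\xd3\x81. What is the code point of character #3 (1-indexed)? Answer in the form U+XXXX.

U+16C4

Offset 0: leading byte 0xE3 = 11100011 → 3-byte char #1 = E3 81 AE.
Offset 3: leading byte 0xF3 = 11110011 → 4-byte char #2 = F3 9B A3 9C.
Offset 7: leading byte 0xE1 = 11100001 → 3-byte char #3 = E1 9B 84.
Leading byte 0xE1 = 11100001 matches 1110xxxx → 3-byte sequence.
Byte 1: 0xE1 = 11100001, payload 0001 (4 bits).
Byte 2: 0x9B = 10011011 (10xxxxxx ✓), payload 011011.
Byte 3: 0x84 = 10000100 (10xxxxxx ✓), payload 000100.
Concatenate: 0001011011000100 = 0x16C4 (16 bits → U+16C4).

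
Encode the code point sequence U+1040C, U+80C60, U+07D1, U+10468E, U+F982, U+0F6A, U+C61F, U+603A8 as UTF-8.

U+1040C: 4-byte form → F0 90 90 8C.
U+80C60: 4-byte form → F2 80 B1 A0.
U+07D1: 2-byte form → DF 91.
U+10468E: 4-byte form → F4 84 9A 8E.
U+F982: 3-byte form → EF A6 82.
U+0F6A: 3-byte form → E0 BD AA.
U+C61F: 3-byte form → EC 98 9F.
U+603A8: 4-byte form → F1 A0 8E A8.
Concatenated (27 bytes): F0 90 90 8C F2 80 B1 A0 DF 91 F4 84 9A 8E EF A6 82 E0 BD AA EC 98 9F F1 A0 8E A8.

F0 90 90 8C F2 80 B1 A0 DF 91 F4 84 9A 8E EF A6 82 E0 BD AA EC 98 9F F1 A0 8E A8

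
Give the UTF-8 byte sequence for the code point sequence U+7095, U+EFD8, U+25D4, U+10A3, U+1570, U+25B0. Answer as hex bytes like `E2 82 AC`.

E7 82 95 EE BF 98 E2 97 94 E1 82 A3 E1 95 B0 E2 96 B0

U+7095: 3-byte form → E7 82 95.
U+EFD8: 3-byte form → EE BF 98.
U+25D4: 3-byte form → E2 97 94.
U+10A3: 3-byte form → E1 82 A3.
U+1570: 3-byte form → E1 95 B0.
U+25B0: 3-byte form → E2 96 B0.
Concatenated (18 bytes): E7 82 95 EE BF 98 E2 97 94 E1 82 A3 E1 95 B0 E2 96 B0.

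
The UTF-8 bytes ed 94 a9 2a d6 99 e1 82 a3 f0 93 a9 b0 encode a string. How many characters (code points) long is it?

5

Byte at offset 0: 0xED = 11101101 → 3-byte char (#1). Advance 3.
Byte at offset 3: 0x2A = 00101010 → 1-byte char (#2). Advance 1.
Byte at offset 4: 0xD6 = 11010110 → 2-byte char (#3). Advance 2.
Byte at offset 6: 0xE1 = 11100001 → 3-byte char (#4). Advance 3.
Byte at offset 9: 0xF0 = 11110000 → 4-byte char (#5). Advance 4.
Reached end at offset 13 after 5 code points.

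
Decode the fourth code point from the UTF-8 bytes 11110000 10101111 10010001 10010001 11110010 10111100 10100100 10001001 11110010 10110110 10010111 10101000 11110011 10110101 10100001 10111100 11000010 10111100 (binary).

U+F587C

Offset 0: leading byte 0xF0 = 11110000 → 4-byte char #1 = F0 AF 91 91.
Offset 4: leading byte 0xF2 = 11110010 → 4-byte char #2 = F2 BC A4 89.
Offset 8: leading byte 0xF2 = 11110010 → 4-byte char #3 = F2 B6 97 A8.
Offset 12: leading byte 0xF3 = 11110011 → 4-byte char #4 = F3 B5 A1 BC.
Leading byte 0xF3 = 11110011 matches 11110xxx → 4-byte sequence.
Byte 1: 0xF3 = 11110011, payload 011 (3 bits).
Byte 2: 0xB5 = 10110101 (10xxxxxx ✓), payload 110101.
Byte 3: 0xA1 = 10100001 (10xxxxxx ✓), payload 100001.
Byte 4: 0xBC = 10111100 (10xxxxxx ✓), payload 111100.
Concatenate: 011110101100001111100 = 0xF587C (21 bits → U+F587C).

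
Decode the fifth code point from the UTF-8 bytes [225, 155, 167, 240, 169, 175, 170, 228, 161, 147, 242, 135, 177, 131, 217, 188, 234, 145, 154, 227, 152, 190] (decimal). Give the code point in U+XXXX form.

Offset 0: leading byte 0xE1 = 11100001 → 3-byte char #1 = E1 9B A7.
Offset 3: leading byte 0xF0 = 11110000 → 4-byte char #2 = F0 A9 AF AA.
Offset 7: leading byte 0xE4 = 11100100 → 3-byte char #3 = E4 A1 93.
Offset 10: leading byte 0xF2 = 11110010 → 4-byte char #4 = F2 87 B1 83.
Offset 14: leading byte 0xD9 = 11011001 → 2-byte char #5 = D9 BC.
Leading byte 0xD9 = 11011001 matches 110xxxxx → 2-byte sequence.
Byte 1: 0xD9 = 11011001, payload 11001 (5 bits).
Byte 2: 0xBC = 10111100 (10xxxxxx ✓), payload 111100.
Concatenate: 11001111100 = 0x67C (11 bits → U+067C).

U+067C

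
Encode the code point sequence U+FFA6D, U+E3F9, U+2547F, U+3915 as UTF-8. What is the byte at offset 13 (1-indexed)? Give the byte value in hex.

0xA4

1-indexed offset 13 is 0-indexed offset 12.
U+FFA6D → 4-byte form F3 BF A9 AD at offsets 0–3.
U+E3F9 → 3-byte form EE 8F B9 at offsets 4–6.
U+2547F → 4-byte form F0 A5 91 BF at offsets 7–10.
U+3915 → 3-byte form E3 A4 95 at offsets 11–13.
Offset 12 falls in char 4's range; it's byte 2 of E3 A4 95 = 0xA4.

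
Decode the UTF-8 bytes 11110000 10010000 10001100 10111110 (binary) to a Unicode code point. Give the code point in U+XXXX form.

Leading byte 0xF0 = 11110000 matches 11110xxx → 4-byte sequence.
Byte 1: 0xF0 = 11110000, payload 000 (3 bits).
Byte 2: 0x90 = 10010000 (10xxxxxx ✓), payload 010000.
Byte 3: 0x8C = 10001100 (10xxxxxx ✓), payload 001100.
Byte 4: 0xBE = 10111110 (10xxxxxx ✓), payload 111110.
Concatenate: 000010000001100111110 = 0x1033E (21 bits → U+1033E).

U+1033E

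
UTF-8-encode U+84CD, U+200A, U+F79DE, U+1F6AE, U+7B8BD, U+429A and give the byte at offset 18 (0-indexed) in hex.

0xE4

U+84CD → 3-byte form E8 93 8D at offsets 0–2.
U+200A → 3-byte form E2 80 8A at offsets 3–5.
U+F79DE → 4-byte form F3 B7 A7 9E at offsets 6–9.
U+1F6AE → 4-byte form F0 9F 9A AE at offsets 10–13.
U+7B8BD → 4-byte form F1 BB A2 BD at offsets 14–17.
U+429A → 3-byte form E4 8A 9A at offsets 18–20.
Offset 18 falls in char 6's range; it's byte 1 of E4 8A 9A = 0xE4.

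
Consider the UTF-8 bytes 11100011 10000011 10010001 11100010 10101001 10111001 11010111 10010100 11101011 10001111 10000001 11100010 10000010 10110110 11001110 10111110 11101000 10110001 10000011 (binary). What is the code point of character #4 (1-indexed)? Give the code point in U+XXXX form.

Offset 0: leading byte 0xE3 = 11100011 → 3-byte char #1 = E3 83 91.
Offset 3: leading byte 0xE2 = 11100010 → 3-byte char #2 = E2 A9 B9.
Offset 6: leading byte 0xD7 = 11010111 → 2-byte char #3 = D7 94.
Offset 8: leading byte 0xEB = 11101011 → 3-byte char #4 = EB 8F 81.
Leading byte 0xEB = 11101011 matches 1110xxxx → 3-byte sequence.
Byte 1: 0xEB = 11101011, payload 1011 (4 bits).
Byte 2: 0x8F = 10001111 (10xxxxxx ✓), payload 001111.
Byte 3: 0x81 = 10000001 (10xxxxxx ✓), payload 000001.
Concatenate: 1011001111000001 = 0xB3C1 (16 bits → U+B3C1).

U+B3C1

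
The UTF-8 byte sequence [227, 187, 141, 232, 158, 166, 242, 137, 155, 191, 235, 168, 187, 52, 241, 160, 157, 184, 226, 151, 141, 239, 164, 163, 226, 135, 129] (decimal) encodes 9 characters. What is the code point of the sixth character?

Offset 0: leading byte 0xE3 = 11100011 → 3-byte char #1 = E3 BB 8D.
Offset 3: leading byte 0xE8 = 11101000 → 3-byte char #2 = E8 9E A6.
Offset 6: leading byte 0xF2 = 11110010 → 4-byte char #3 = F2 89 9B BF.
Offset 10: leading byte 0xEB = 11101011 → 3-byte char #4 = EB A8 BB.
Offset 13: leading byte 0x34 = 00110100 → 1-byte char #5 = 34.
Offset 14: leading byte 0xF1 = 11110001 → 4-byte char #6 = F1 A0 9D B8.
Leading byte 0xF1 = 11110001 matches 11110xxx → 4-byte sequence.
Byte 1: 0xF1 = 11110001, payload 001 (3 bits).
Byte 2: 0xA0 = 10100000 (10xxxxxx ✓), payload 100000.
Byte 3: 0x9D = 10011101 (10xxxxxx ✓), payload 011101.
Byte 4: 0xB8 = 10111000 (10xxxxxx ✓), payload 111000.
Concatenate: 001100000011101111000 = 0x60778 (21 bits → U+60778).

U+60778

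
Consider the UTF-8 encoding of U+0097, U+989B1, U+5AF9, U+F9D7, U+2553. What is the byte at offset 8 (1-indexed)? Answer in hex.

1-indexed offset 8 is 0-indexed offset 7.
U+0097 → 2-byte form C2 97 at offsets 0–1.
U+989B1 → 4-byte form F2 98 A6 B1 at offsets 2–5.
U+5AF9 → 3-byte form E5 AB B9 at offsets 6–8.
Offset 7 falls in char 3's range; it's byte 2 of E5 AB B9 = 0xAB.

0xAB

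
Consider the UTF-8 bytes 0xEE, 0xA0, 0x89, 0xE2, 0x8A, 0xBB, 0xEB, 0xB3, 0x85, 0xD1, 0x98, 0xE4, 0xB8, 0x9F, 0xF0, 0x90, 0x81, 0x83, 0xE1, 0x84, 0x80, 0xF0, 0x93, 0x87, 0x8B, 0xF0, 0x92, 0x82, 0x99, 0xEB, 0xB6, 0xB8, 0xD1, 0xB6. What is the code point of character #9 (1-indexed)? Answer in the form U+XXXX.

Offset 0: leading byte 0xEE = 11101110 → 3-byte char #1 = EE A0 89.
Offset 3: leading byte 0xE2 = 11100010 → 3-byte char #2 = E2 8A BB.
Offset 6: leading byte 0xEB = 11101011 → 3-byte char #3 = EB B3 85.
Offset 9: leading byte 0xD1 = 11010001 → 2-byte char #4 = D1 98.
Offset 11: leading byte 0xE4 = 11100100 → 3-byte char #5 = E4 B8 9F.
Offset 14: leading byte 0xF0 = 11110000 → 4-byte char #6 = F0 90 81 83.
Offset 18: leading byte 0xE1 = 11100001 → 3-byte char #7 = E1 84 80.
Offset 21: leading byte 0xF0 = 11110000 → 4-byte char #8 = F0 93 87 8B.
Offset 25: leading byte 0xF0 = 11110000 → 4-byte char #9 = F0 92 82 99.
Leading byte 0xF0 = 11110000 matches 11110xxx → 4-byte sequence.
Byte 1: 0xF0 = 11110000, payload 000 (3 bits).
Byte 2: 0x92 = 10010010 (10xxxxxx ✓), payload 010010.
Byte 3: 0x82 = 10000010 (10xxxxxx ✓), payload 000010.
Byte 4: 0x99 = 10011001 (10xxxxxx ✓), payload 011001.
Concatenate: 000010010000010011001 = 0x12099 (21 bits → U+12099).

U+12099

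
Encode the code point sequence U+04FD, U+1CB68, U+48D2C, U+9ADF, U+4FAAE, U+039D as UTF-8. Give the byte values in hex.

U+04FD: 2-byte form → D3 BD.
U+1CB68: 4-byte form → F0 9C AD A8.
U+48D2C: 4-byte form → F1 88 B4 AC.
U+9ADF: 3-byte form → E9 AB 9F.
U+4FAAE: 4-byte form → F1 8F AA AE.
U+039D: 2-byte form → CE 9D.
Concatenated (19 bytes): D3 BD F0 9C AD A8 F1 88 B4 AC E9 AB 9F F1 8F AA AE CE 9D.

D3 BD F0 9C AD A8 F1 88 B4 AC E9 AB 9F F1 8F AA AE CE 9D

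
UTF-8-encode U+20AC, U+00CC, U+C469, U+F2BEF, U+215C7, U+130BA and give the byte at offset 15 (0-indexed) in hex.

0x87

U+20AC → 3-byte form E2 82 AC at offsets 0–2.
U+00CC → 2-byte form C3 8C at offsets 3–4.
U+C469 → 3-byte form EC 91 A9 at offsets 5–7.
U+F2BEF → 4-byte form F3 B2 AF AF at offsets 8–11.
U+215C7 → 4-byte form F0 A1 97 87 at offsets 12–15.
Offset 15 falls in char 5's range; it's byte 4 of F0 A1 97 87 = 0x87.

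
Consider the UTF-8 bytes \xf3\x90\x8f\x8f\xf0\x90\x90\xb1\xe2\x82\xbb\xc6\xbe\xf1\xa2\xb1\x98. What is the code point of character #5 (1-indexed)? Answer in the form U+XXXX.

U+62C58

Offset 0: leading byte 0xF3 = 11110011 → 4-byte char #1 = F3 90 8F 8F.
Offset 4: leading byte 0xF0 = 11110000 → 4-byte char #2 = F0 90 90 B1.
Offset 8: leading byte 0xE2 = 11100010 → 3-byte char #3 = E2 82 BB.
Offset 11: leading byte 0xC6 = 11000110 → 2-byte char #4 = C6 BE.
Offset 13: leading byte 0xF1 = 11110001 → 4-byte char #5 = F1 A2 B1 98.
Leading byte 0xF1 = 11110001 matches 11110xxx → 4-byte sequence.
Byte 1: 0xF1 = 11110001, payload 001 (3 bits).
Byte 2: 0xA2 = 10100010 (10xxxxxx ✓), payload 100010.
Byte 3: 0xB1 = 10110001 (10xxxxxx ✓), payload 110001.
Byte 4: 0x98 = 10011000 (10xxxxxx ✓), payload 011000.
Concatenate: 001100010110001011000 = 0x62C58 (21 bits → U+62C58).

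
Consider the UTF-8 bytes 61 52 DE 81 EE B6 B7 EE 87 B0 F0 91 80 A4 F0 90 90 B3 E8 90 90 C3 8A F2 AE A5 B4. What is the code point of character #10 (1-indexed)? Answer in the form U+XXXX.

Offset 0: leading byte 0x61 = 01100001 → 1-byte char #1 = 61.
Offset 1: leading byte 0x52 = 01010010 → 1-byte char #2 = 52.
Offset 2: leading byte 0xDE = 11011110 → 2-byte char #3 = DE 81.
Offset 4: leading byte 0xEE = 11101110 → 3-byte char #4 = EE B6 B7.
Offset 7: leading byte 0xEE = 11101110 → 3-byte char #5 = EE 87 B0.
Offset 10: leading byte 0xF0 = 11110000 → 4-byte char #6 = F0 91 80 A4.
Offset 14: leading byte 0xF0 = 11110000 → 4-byte char #7 = F0 90 90 B3.
Offset 18: leading byte 0xE8 = 11101000 → 3-byte char #8 = E8 90 90.
Offset 21: leading byte 0xC3 = 11000011 → 2-byte char #9 = C3 8A.
Offset 23: leading byte 0xF2 = 11110010 → 4-byte char #10 = F2 AE A5 B4.
Leading byte 0xF2 = 11110010 matches 11110xxx → 4-byte sequence.
Byte 1: 0xF2 = 11110010, payload 010 (3 bits).
Byte 2: 0xAE = 10101110 (10xxxxxx ✓), payload 101110.
Byte 3: 0xA5 = 10100101 (10xxxxxx ✓), payload 100101.
Byte 4: 0xB4 = 10110100 (10xxxxxx ✓), payload 110100.
Concatenate: 010101110100101110100 = 0xAE974 (21 bits → U+AE974).

U+AE974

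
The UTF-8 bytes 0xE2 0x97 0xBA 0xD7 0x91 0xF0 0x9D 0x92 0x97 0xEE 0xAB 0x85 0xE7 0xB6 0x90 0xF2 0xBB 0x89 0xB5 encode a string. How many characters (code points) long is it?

Byte at offset 0: 0xE2 = 11100010 → 3-byte char (#1). Advance 3.
Byte at offset 3: 0xD7 = 11010111 → 2-byte char (#2). Advance 2.
Byte at offset 5: 0xF0 = 11110000 → 4-byte char (#3). Advance 4.
Byte at offset 9: 0xEE = 11101110 → 3-byte char (#4). Advance 3.
Byte at offset 12: 0xE7 = 11100111 → 3-byte char (#5). Advance 3.
Byte at offset 15: 0xF2 = 11110010 → 4-byte char (#6). Advance 4.
Reached end at offset 19 after 6 code points.

6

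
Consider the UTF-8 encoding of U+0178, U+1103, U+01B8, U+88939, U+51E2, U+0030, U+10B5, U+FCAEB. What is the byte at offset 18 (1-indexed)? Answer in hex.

0xB5

1-indexed offset 18 is 0-indexed offset 17.
U+0178 → 2-byte form C5 B8 at offsets 0–1.
U+1103 → 3-byte form E1 84 83 at offsets 2–4.
U+01B8 → 2-byte form C6 B8 at offsets 5–6.
U+88939 → 4-byte form F2 88 A4 B9 at offsets 7–10.
U+51E2 → 3-byte form E5 87 A2 at offsets 11–13.
U+0030 → 1-byte form 30 at offsets 14–14.
U+10B5 → 3-byte form E1 82 B5 at offsets 15–17.
Offset 17 falls in char 7's range; it's byte 3 of E1 82 B5 = 0xB5.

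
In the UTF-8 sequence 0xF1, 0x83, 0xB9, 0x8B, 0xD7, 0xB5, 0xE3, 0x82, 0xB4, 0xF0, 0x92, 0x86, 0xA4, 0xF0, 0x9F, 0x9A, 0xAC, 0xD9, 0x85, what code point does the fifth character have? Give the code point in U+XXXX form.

Offset 0: leading byte 0xF1 = 11110001 → 4-byte char #1 = F1 83 B9 8B.
Offset 4: leading byte 0xD7 = 11010111 → 2-byte char #2 = D7 B5.
Offset 6: leading byte 0xE3 = 11100011 → 3-byte char #3 = E3 82 B4.
Offset 9: leading byte 0xF0 = 11110000 → 4-byte char #4 = F0 92 86 A4.
Offset 13: leading byte 0xF0 = 11110000 → 4-byte char #5 = F0 9F 9A AC.
Leading byte 0xF0 = 11110000 matches 11110xxx → 4-byte sequence.
Byte 1: 0xF0 = 11110000, payload 000 (3 bits).
Byte 2: 0x9F = 10011111 (10xxxxxx ✓), payload 011111.
Byte 3: 0x9A = 10011010 (10xxxxxx ✓), payload 011010.
Byte 4: 0xAC = 10101100 (10xxxxxx ✓), payload 101100.
Concatenate: 000011111011010101100 = 0x1F6AC (21 bits → U+1F6AC).

U+1F6AC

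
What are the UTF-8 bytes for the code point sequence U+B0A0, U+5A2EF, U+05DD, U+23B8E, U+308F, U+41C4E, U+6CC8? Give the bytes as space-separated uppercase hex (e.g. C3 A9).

U+B0A0: 3-byte form → EB 82 A0.
U+5A2EF: 4-byte form → F1 9A 8B AF.
U+05DD: 2-byte form → D7 9D.
U+23B8E: 4-byte form → F0 A3 AE 8E.
U+308F: 3-byte form → E3 82 8F.
U+41C4E: 4-byte form → F1 81 B1 8E.
U+6CC8: 3-byte form → E6 B3 88.
Concatenated (23 bytes): EB 82 A0 F1 9A 8B AF D7 9D F0 A3 AE 8E E3 82 8F F1 81 B1 8E E6 B3 88.

EB 82 A0 F1 9A 8B AF D7 9D F0 A3 AE 8E E3 82 8F F1 81 B1 8E E6 B3 88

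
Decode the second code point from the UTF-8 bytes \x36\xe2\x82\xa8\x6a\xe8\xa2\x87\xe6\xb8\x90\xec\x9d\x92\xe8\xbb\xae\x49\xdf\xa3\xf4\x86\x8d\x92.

Offset 0: leading byte 0x36 = 00110110 → 1-byte char #1 = 36.
Offset 1: leading byte 0xE2 = 11100010 → 3-byte char #2 = E2 82 A8.
Leading byte 0xE2 = 11100010 matches 1110xxxx → 3-byte sequence.
Byte 1: 0xE2 = 11100010, payload 0010 (4 bits).
Byte 2: 0x82 = 10000010 (10xxxxxx ✓), payload 000010.
Byte 3: 0xA8 = 10101000 (10xxxxxx ✓), payload 101000.
Concatenate: 0010000010101000 = 0x20A8 (16 bits → U+20A8).

U+20A8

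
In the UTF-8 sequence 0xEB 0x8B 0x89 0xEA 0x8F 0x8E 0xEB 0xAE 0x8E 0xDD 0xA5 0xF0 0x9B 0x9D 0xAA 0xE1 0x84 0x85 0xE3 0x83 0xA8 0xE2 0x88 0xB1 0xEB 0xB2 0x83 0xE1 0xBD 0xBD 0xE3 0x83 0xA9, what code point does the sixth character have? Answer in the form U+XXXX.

U+1105

Offset 0: leading byte 0xEB = 11101011 → 3-byte char #1 = EB 8B 89.
Offset 3: leading byte 0xEA = 11101010 → 3-byte char #2 = EA 8F 8E.
Offset 6: leading byte 0xEB = 11101011 → 3-byte char #3 = EB AE 8E.
Offset 9: leading byte 0xDD = 11011101 → 2-byte char #4 = DD A5.
Offset 11: leading byte 0xF0 = 11110000 → 4-byte char #5 = F0 9B 9D AA.
Offset 15: leading byte 0xE1 = 11100001 → 3-byte char #6 = E1 84 85.
Leading byte 0xE1 = 11100001 matches 1110xxxx → 3-byte sequence.
Byte 1: 0xE1 = 11100001, payload 0001 (4 bits).
Byte 2: 0x84 = 10000100 (10xxxxxx ✓), payload 000100.
Byte 3: 0x85 = 10000101 (10xxxxxx ✓), payload 000101.
Concatenate: 0001000100000101 = 0x1105 (16 bits → U+1105).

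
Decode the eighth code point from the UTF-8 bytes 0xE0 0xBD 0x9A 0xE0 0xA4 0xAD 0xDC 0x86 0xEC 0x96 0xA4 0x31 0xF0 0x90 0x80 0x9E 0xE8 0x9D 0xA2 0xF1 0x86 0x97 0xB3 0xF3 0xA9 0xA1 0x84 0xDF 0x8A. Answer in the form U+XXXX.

Offset 0: leading byte 0xE0 = 11100000 → 3-byte char #1 = E0 BD 9A.
Offset 3: leading byte 0xE0 = 11100000 → 3-byte char #2 = E0 A4 AD.
Offset 6: leading byte 0xDC = 11011100 → 2-byte char #3 = DC 86.
Offset 8: leading byte 0xEC = 11101100 → 3-byte char #4 = EC 96 A4.
Offset 11: leading byte 0x31 = 00110001 → 1-byte char #5 = 31.
Offset 12: leading byte 0xF0 = 11110000 → 4-byte char #6 = F0 90 80 9E.
Offset 16: leading byte 0xE8 = 11101000 → 3-byte char #7 = E8 9D A2.
Offset 19: leading byte 0xF1 = 11110001 → 4-byte char #8 = F1 86 97 B3.
Leading byte 0xF1 = 11110001 matches 11110xxx → 4-byte sequence.
Byte 1: 0xF1 = 11110001, payload 001 (3 bits).
Byte 2: 0x86 = 10000110 (10xxxxxx ✓), payload 000110.
Byte 3: 0x97 = 10010111 (10xxxxxx ✓), payload 010111.
Byte 4: 0xB3 = 10110011 (10xxxxxx ✓), payload 110011.
Concatenate: 001000110010111110011 = 0x465F3 (21 bits → U+465F3).

U+465F3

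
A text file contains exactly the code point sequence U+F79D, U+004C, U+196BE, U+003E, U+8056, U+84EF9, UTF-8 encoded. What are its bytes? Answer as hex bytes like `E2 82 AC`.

EF 9E 9D 4C F0 99 9A BE 3E E8 81 96 F2 84 BB B9

U+F79D: 3-byte form → EF 9E 9D.
U+004C: 1-byte form → 4C.
U+196BE: 4-byte form → F0 99 9A BE.
U+003E: 1-byte form → 3E.
U+8056: 3-byte form → E8 81 96.
U+84EF9: 4-byte form → F2 84 BB B9.
Concatenated (16 bytes): EF 9E 9D 4C F0 99 9A BE 3E E8 81 96 F2 84 BB B9.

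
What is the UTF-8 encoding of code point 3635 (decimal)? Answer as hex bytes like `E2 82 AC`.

E0 B8 B3

U+0E33 = 0xE33 = 3635 decimal. In range U+0800–U+FFFF → 3-byte form: 1110xxxx 10xxxxxx 10xxxxxx.
Binary (16 bits): 0000111000110011.
Split 4+6+6: 0000 | 111000 | 110011.
Byte 1: 11100000 = 0xE0.
Byte 2: 10111000 = 0xB8.
Byte 3: 10110011 = 0xB3.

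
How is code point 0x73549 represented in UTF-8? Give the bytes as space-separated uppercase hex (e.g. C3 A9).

U+73549 = 0x73549 = 472393 decimal. In range U+10000–U+10FFFF → 4-byte form: 11110xxx 10xxxxxx 10xxxxxx 10xxxxxx.
Binary (21 bits): 001110011010101001001.
Split 3+6+6+6: 001 | 110011 | 010101 | 001001.
Byte 1: 11110001 = 0xF1.
Byte 2: 10110011 = 0xB3.
Byte 3: 10010101 = 0x95.
Byte 4: 10001001 = 0x89.

F1 B3 95 89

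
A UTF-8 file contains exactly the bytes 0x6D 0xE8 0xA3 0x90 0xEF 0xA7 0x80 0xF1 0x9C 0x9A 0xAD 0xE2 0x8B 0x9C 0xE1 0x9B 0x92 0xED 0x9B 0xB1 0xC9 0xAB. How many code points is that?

8

Byte at offset 0: 0x6D = 01101101 → 1-byte char (#1). Advance 1.
Byte at offset 1: 0xE8 = 11101000 → 3-byte char (#2). Advance 3.
Byte at offset 4: 0xEF = 11101111 → 3-byte char (#3). Advance 3.
Byte at offset 7: 0xF1 = 11110001 → 4-byte char (#4). Advance 4.
Byte at offset 11: 0xE2 = 11100010 → 3-byte char (#5). Advance 3.
Byte at offset 14: 0xE1 = 11100001 → 3-byte char (#6). Advance 3.
Byte at offset 17: 0xED = 11101101 → 3-byte char (#7). Advance 3.
Byte at offset 20: 0xC9 = 11001001 → 2-byte char (#8). Advance 2.
Reached end at offset 22 after 8 code points.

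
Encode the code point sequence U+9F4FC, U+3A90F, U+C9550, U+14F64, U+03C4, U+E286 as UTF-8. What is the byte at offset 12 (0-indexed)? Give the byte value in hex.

U+9F4FC → 4-byte form F2 9F 93 BC at offsets 0–3.
U+3A90F → 4-byte form F0 BA A4 8F at offsets 4–7.
U+C9550 → 4-byte form F3 89 95 90 at offsets 8–11.
U+14F64 → 4-byte form F0 94 BD A4 at offsets 12–15.
Offset 12 falls in char 4's range; it's byte 1 of F0 94 BD A4 = 0xF0.

0xF0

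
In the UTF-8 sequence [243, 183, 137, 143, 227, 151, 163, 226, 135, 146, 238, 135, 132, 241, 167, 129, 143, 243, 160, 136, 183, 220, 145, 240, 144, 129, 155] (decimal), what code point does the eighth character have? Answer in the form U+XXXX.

Offset 0: leading byte 0xF3 = 11110011 → 4-byte char #1 = F3 B7 89 8F.
Offset 4: leading byte 0xE3 = 11100011 → 3-byte char #2 = E3 97 A3.
Offset 7: leading byte 0xE2 = 11100010 → 3-byte char #3 = E2 87 92.
Offset 10: leading byte 0xEE = 11101110 → 3-byte char #4 = EE 87 84.
Offset 13: leading byte 0xF1 = 11110001 → 4-byte char #5 = F1 A7 81 8F.
Offset 17: leading byte 0xF3 = 11110011 → 4-byte char #6 = F3 A0 88 B7.
Offset 21: leading byte 0xDC = 11011100 → 2-byte char #7 = DC 91.
Offset 23: leading byte 0xF0 = 11110000 → 4-byte char #8 = F0 90 81 9B.
Leading byte 0xF0 = 11110000 matches 11110xxx → 4-byte sequence.
Byte 1: 0xF0 = 11110000, payload 000 (3 bits).
Byte 2: 0x90 = 10010000 (10xxxxxx ✓), payload 010000.
Byte 3: 0x81 = 10000001 (10xxxxxx ✓), payload 000001.
Byte 4: 0x9B = 10011011 (10xxxxxx ✓), payload 011011.
Concatenate: 000010000000001011011 = 0x1005B (21 bits → U+1005B).

U+1005B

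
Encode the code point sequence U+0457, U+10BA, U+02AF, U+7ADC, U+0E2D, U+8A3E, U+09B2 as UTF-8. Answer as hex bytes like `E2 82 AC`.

D1 97 E1 82 BA CA AF E7 AB 9C E0 B8 AD E8 A8 BE E0 A6 B2

U+0457: 2-byte form → D1 97.
U+10BA: 3-byte form → E1 82 BA.
U+02AF: 2-byte form → CA AF.
U+7ADC: 3-byte form → E7 AB 9C.
U+0E2D: 3-byte form → E0 B8 AD.
U+8A3E: 3-byte form → E8 A8 BE.
U+09B2: 3-byte form → E0 A6 B2.
Concatenated (19 bytes): D1 97 E1 82 BA CA AF E7 AB 9C E0 B8 AD E8 A8 BE E0 A6 B2.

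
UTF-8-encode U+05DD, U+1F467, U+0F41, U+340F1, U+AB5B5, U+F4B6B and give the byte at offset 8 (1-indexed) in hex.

0xBD

1-indexed offset 8 is 0-indexed offset 7.
U+05DD → 2-byte form D7 9D at offsets 0–1.
U+1F467 → 4-byte form F0 9F 91 A7 at offsets 2–5.
U+0F41 → 3-byte form E0 BD 81 at offsets 6–8.
Offset 7 falls in char 3's range; it's byte 2 of E0 BD 81 = 0xBD.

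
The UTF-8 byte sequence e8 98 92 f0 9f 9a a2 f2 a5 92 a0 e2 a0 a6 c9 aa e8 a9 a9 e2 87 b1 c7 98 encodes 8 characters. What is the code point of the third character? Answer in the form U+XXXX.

Offset 0: leading byte 0xE8 = 11101000 → 3-byte char #1 = E8 98 92.
Offset 3: leading byte 0xF0 = 11110000 → 4-byte char #2 = F0 9F 9A A2.
Offset 7: leading byte 0xF2 = 11110010 → 4-byte char #3 = F2 A5 92 A0.
Leading byte 0xF2 = 11110010 matches 11110xxx → 4-byte sequence.
Byte 1: 0xF2 = 11110010, payload 010 (3 bits).
Byte 2: 0xA5 = 10100101 (10xxxxxx ✓), payload 100101.
Byte 3: 0x92 = 10010010 (10xxxxxx ✓), payload 010010.
Byte 4: 0xA0 = 10100000 (10xxxxxx ✓), payload 100000.
Concatenate: 010100101010010100000 = 0xA54A0 (21 bits → U+A54A0).

U+A54A0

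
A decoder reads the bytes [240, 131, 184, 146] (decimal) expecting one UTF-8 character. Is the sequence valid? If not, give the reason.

Leading byte 0xF0 = 11110000 → 4-byte form.
Continuation bytes all match 10xxxxxx. Payload decodes to 0x3E12.
But 0x3E12 < 0x10000, the minimum for a 4-byte sequence — this is an overlong encoding.

invalid (overlong encoding)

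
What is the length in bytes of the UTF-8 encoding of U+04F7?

U+04F7 = 0x4F7. UTF-8 uses 1 byte below 0x80, 2 below 0x800, 3 below 0x10000, 4 up to 0x10FFFF. 0x4F7 is in U+0080–U+07FF → 2 bytes.

2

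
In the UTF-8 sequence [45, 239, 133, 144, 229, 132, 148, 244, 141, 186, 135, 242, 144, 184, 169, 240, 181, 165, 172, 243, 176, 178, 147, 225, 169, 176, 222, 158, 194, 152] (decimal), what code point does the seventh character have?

Offset 0: leading byte 0x2D = 00101101 → 1-byte char #1 = 2D.
Offset 1: leading byte 0xEF = 11101111 → 3-byte char #2 = EF 85 90.
Offset 4: leading byte 0xE5 = 11100101 → 3-byte char #3 = E5 84 94.
Offset 7: leading byte 0xF4 = 11110100 → 4-byte char #4 = F4 8D BA 87.
Offset 11: leading byte 0xF2 = 11110010 → 4-byte char #5 = F2 90 B8 A9.
Offset 15: leading byte 0xF0 = 11110000 → 4-byte char #6 = F0 B5 A5 AC.
Offset 19: leading byte 0xF3 = 11110011 → 4-byte char #7 = F3 B0 B2 93.
Leading byte 0xF3 = 11110011 matches 11110xxx → 4-byte sequence.
Byte 1: 0xF3 = 11110011, payload 011 (3 bits).
Byte 2: 0xB0 = 10110000 (10xxxxxx ✓), payload 110000.
Byte 3: 0xB2 = 10110010 (10xxxxxx ✓), payload 110010.
Byte 4: 0x93 = 10010011 (10xxxxxx ✓), payload 010011.
Concatenate: 011110000110010010011 = 0xF0C93 (21 bits → U+F0C93).

U+F0C93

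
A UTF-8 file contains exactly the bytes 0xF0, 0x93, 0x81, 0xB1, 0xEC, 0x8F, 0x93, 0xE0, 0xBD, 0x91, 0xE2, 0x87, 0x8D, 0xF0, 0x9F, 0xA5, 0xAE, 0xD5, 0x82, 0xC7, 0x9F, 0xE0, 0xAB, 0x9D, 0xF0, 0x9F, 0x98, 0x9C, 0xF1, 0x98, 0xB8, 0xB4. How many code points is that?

Byte at offset 0: 0xF0 = 11110000 → 4-byte char (#1). Advance 4.
Byte at offset 4: 0xEC = 11101100 → 3-byte char (#2). Advance 3.
Byte at offset 7: 0xE0 = 11100000 → 3-byte char (#3). Advance 3.
Byte at offset 10: 0xE2 = 11100010 → 3-byte char (#4). Advance 3.
Byte at offset 13: 0xF0 = 11110000 → 4-byte char (#5). Advance 4.
Byte at offset 17: 0xD5 = 11010101 → 2-byte char (#6). Advance 2.
Byte at offset 19: 0xC7 = 11000111 → 2-byte char (#7). Advance 2.
Byte at offset 21: 0xE0 = 11100000 → 3-byte char (#8). Advance 3.
Byte at offset 24: 0xF0 = 11110000 → 4-byte char (#9). Advance 4.
Byte at offset 28: 0xF1 = 11110001 → 4-byte char (#10). Advance 4.
Reached end at offset 32 after 10 code points.

10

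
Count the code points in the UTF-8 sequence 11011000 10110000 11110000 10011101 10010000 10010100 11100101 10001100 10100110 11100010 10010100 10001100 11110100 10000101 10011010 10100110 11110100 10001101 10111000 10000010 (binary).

6

Byte at offset 0: 0xD8 = 11011000 → 2-byte char (#1). Advance 2.
Byte at offset 2: 0xF0 = 11110000 → 4-byte char (#2). Advance 4.
Byte at offset 6: 0xE5 = 11100101 → 3-byte char (#3). Advance 3.
Byte at offset 9: 0xE2 = 11100010 → 3-byte char (#4). Advance 3.
Byte at offset 12: 0xF4 = 11110100 → 4-byte char (#5). Advance 4.
Byte at offset 16: 0xF4 = 11110100 → 4-byte char (#6). Advance 4.
Reached end at offset 20 after 6 code points.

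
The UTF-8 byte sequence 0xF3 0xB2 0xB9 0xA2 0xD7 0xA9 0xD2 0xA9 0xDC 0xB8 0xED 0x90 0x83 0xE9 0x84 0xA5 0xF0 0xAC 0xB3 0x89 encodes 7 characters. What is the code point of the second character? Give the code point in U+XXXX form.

U+05E9

Offset 0: leading byte 0xF3 = 11110011 → 4-byte char #1 = F3 B2 B9 A2.
Offset 4: leading byte 0xD7 = 11010111 → 2-byte char #2 = D7 A9.
Leading byte 0xD7 = 11010111 matches 110xxxxx → 2-byte sequence.
Byte 1: 0xD7 = 11010111, payload 10111 (5 bits).
Byte 2: 0xA9 = 10101001 (10xxxxxx ✓), payload 101001.
Concatenate: 10111101001 = 0x5E9 (11 bits → U+05E9).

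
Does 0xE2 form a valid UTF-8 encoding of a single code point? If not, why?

invalid (sequence truncated)

Leading byte 0xE2 = 11100010 → 3-byte form, but only 1 byte is present.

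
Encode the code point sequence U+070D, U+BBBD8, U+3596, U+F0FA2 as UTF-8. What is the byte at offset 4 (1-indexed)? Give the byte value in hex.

0xBB

1-indexed offset 4 is 0-indexed offset 3.
U+070D → 2-byte form DC 8D at offsets 0–1.
U+BBBD8 → 4-byte form F2 BB AF 98 at offsets 2–5.
Offset 3 falls in char 2's range; it's byte 2 of F2 BB AF 98 = 0xBB.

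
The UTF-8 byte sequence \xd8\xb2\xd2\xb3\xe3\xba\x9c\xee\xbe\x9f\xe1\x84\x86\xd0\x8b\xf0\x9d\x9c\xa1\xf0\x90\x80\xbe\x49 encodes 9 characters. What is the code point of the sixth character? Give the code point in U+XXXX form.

Offset 0: leading byte 0xD8 = 11011000 → 2-byte char #1 = D8 B2.
Offset 2: leading byte 0xD2 = 11010010 → 2-byte char #2 = D2 B3.
Offset 4: leading byte 0xE3 = 11100011 → 3-byte char #3 = E3 BA 9C.
Offset 7: leading byte 0xEE = 11101110 → 3-byte char #4 = EE BE 9F.
Offset 10: leading byte 0xE1 = 11100001 → 3-byte char #5 = E1 84 86.
Offset 13: leading byte 0xD0 = 11010000 → 2-byte char #6 = D0 8B.
Leading byte 0xD0 = 11010000 matches 110xxxxx → 2-byte sequence.
Byte 1: 0xD0 = 11010000, payload 10000 (5 bits).
Byte 2: 0x8B = 10001011 (10xxxxxx ✓), payload 001011.
Concatenate: 10000001011 = 0x40B (11 bits → U+040B).

U+040B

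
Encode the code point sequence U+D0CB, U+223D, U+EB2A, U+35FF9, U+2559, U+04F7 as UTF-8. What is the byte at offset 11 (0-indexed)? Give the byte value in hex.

U+D0CB → 3-byte form ED 83 8B at offsets 0–2.
U+223D → 3-byte form E2 88 BD at offsets 3–5.
U+EB2A → 3-byte form EE AC AA at offsets 6–8.
U+35FF9 → 4-byte form F0 B5 BF B9 at offsets 9–12.
Offset 11 falls in char 4's range; it's byte 3 of F0 B5 BF B9 = 0xBF.

0xBF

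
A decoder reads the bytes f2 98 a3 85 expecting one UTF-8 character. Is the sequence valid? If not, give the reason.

Leading byte 0xF2 = 11110010 → 4-byte form.
Continuation bytes 0x98=10011000, 0xA3=10100011, 0x85=10000101 all match 10xxxxxx.
Decoded value 0x988C5 is ≥ 0x10000 (shortest form) and not a surrogate.

valid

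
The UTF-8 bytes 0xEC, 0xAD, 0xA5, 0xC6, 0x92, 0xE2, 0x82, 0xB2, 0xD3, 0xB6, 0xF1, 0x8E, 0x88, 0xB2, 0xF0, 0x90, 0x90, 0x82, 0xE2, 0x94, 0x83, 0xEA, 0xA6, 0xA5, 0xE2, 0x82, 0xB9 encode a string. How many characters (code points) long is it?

9

Byte at offset 0: 0xEC = 11101100 → 3-byte char (#1). Advance 3.
Byte at offset 3: 0xC6 = 11000110 → 2-byte char (#2). Advance 2.
Byte at offset 5: 0xE2 = 11100010 → 3-byte char (#3). Advance 3.
Byte at offset 8: 0xD3 = 11010011 → 2-byte char (#4). Advance 2.
Byte at offset 10: 0xF1 = 11110001 → 4-byte char (#5). Advance 4.
Byte at offset 14: 0xF0 = 11110000 → 4-byte char (#6). Advance 4.
Byte at offset 18: 0xE2 = 11100010 → 3-byte char (#7). Advance 3.
Byte at offset 21: 0xEA = 11101010 → 3-byte char (#8). Advance 3.
Byte at offset 24: 0xE2 = 11100010 → 3-byte char (#9). Advance 3.
Reached end at offset 27 after 9 code points.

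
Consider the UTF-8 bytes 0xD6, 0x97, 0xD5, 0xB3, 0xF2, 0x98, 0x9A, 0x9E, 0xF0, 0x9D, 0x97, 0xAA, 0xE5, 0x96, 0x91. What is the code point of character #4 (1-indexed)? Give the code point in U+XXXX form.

Offset 0: leading byte 0xD6 = 11010110 → 2-byte char #1 = D6 97.
Offset 2: leading byte 0xD5 = 11010101 → 2-byte char #2 = D5 B3.
Offset 4: leading byte 0xF2 = 11110010 → 4-byte char #3 = F2 98 9A 9E.
Offset 8: leading byte 0xF0 = 11110000 → 4-byte char #4 = F0 9D 97 AA.
Leading byte 0xF0 = 11110000 matches 11110xxx → 4-byte sequence.
Byte 1: 0xF0 = 11110000, payload 000 (3 bits).
Byte 2: 0x9D = 10011101 (10xxxxxx ✓), payload 011101.
Byte 3: 0x97 = 10010111 (10xxxxxx ✓), payload 010111.
Byte 4: 0xAA = 10101010 (10xxxxxx ✓), payload 101010.
Concatenate: 000011101010111101010 = 0x1D5EA (21 bits → U+1D5EA).

U+1D5EA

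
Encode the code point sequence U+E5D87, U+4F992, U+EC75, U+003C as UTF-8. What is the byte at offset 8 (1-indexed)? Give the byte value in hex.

1-indexed offset 8 is 0-indexed offset 7.
U+E5D87 → 4-byte form F3 A5 B6 87 at offsets 0–3.
U+4F992 → 4-byte form F1 8F A6 92 at offsets 4–7.
Offset 7 falls in char 2's range; it's byte 4 of F1 8F A6 92 = 0x92.

0x92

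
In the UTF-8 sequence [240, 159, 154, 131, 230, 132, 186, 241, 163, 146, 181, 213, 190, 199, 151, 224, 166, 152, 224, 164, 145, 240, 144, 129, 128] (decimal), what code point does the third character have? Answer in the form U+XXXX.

U+634B5

Offset 0: leading byte 0xF0 = 11110000 → 4-byte char #1 = F0 9F 9A 83.
Offset 4: leading byte 0xE6 = 11100110 → 3-byte char #2 = E6 84 BA.
Offset 7: leading byte 0xF1 = 11110001 → 4-byte char #3 = F1 A3 92 B5.
Leading byte 0xF1 = 11110001 matches 11110xxx → 4-byte sequence.
Byte 1: 0xF1 = 11110001, payload 001 (3 bits).
Byte 2: 0xA3 = 10100011 (10xxxxxx ✓), payload 100011.
Byte 3: 0x92 = 10010010 (10xxxxxx ✓), payload 010010.
Byte 4: 0xB5 = 10110101 (10xxxxxx ✓), payload 110101.
Concatenate: 001100011010010110101 = 0x634B5 (21 bits → U+634B5).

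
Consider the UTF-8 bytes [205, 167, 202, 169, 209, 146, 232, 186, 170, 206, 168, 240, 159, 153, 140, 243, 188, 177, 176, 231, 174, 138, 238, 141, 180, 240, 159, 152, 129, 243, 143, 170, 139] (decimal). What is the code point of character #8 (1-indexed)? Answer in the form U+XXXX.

U+7B8A

Offset 0: leading byte 0xCD = 11001101 → 2-byte char #1 = CD A7.
Offset 2: leading byte 0xCA = 11001010 → 2-byte char #2 = CA A9.
Offset 4: leading byte 0xD1 = 11010001 → 2-byte char #3 = D1 92.
Offset 6: leading byte 0xE8 = 11101000 → 3-byte char #4 = E8 BA AA.
Offset 9: leading byte 0xCE = 11001110 → 2-byte char #5 = CE A8.
Offset 11: leading byte 0xF0 = 11110000 → 4-byte char #6 = F0 9F 99 8C.
Offset 15: leading byte 0xF3 = 11110011 → 4-byte char #7 = F3 BC B1 B0.
Offset 19: leading byte 0xE7 = 11100111 → 3-byte char #8 = E7 AE 8A.
Leading byte 0xE7 = 11100111 matches 1110xxxx → 3-byte sequence.
Byte 1: 0xE7 = 11100111, payload 0111 (4 bits).
Byte 2: 0xAE = 10101110 (10xxxxxx ✓), payload 101110.
Byte 3: 0x8A = 10001010 (10xxxxxx ✓), payload 001010.
Concatenate: 0111101110001010 = 0x7B8A (16 bits → U+7B8A).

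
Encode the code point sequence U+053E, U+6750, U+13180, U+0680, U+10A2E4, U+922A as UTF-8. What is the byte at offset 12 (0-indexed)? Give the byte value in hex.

U+053E → 2-byte form D4 BE at offsets 0–1.
U+6750 → 3-byte form E6 9D 90 at offsets 2–4.
U+13180 → 4-byte form F0 93 86 80 at offsets 5–8.
U+0680 → 2-byte form DA 80 at offsets 9–10.
U+10A2E4 → 4-byte form F4 8A 8B A4 at offsets 11–14.
Offset 12 falls in char 5's range; it's byte 2 of F4 8A 8B A4 = 0x8A.

0x8A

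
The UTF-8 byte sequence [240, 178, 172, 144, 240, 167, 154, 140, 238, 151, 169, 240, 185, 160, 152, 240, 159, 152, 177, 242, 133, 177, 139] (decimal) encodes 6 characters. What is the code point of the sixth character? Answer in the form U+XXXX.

Offset 0: leading byte 0xF0 = 11110000 → 4-byte char #1 = F0 B2 AC 90.
Offset 4: leading byte 0xF0 = 11110000 → 4-byte char #2 = F0 A7 9A 8C.
Offset 8: leading byte 0xEE = 11101110 → 3-byte char #3 = EE 97 A9.
Offset 11: leading byte 0xF0 = 11110000 → 4-byte char #4 = F0 B9 A0 98.
Offset 15: leading byte 0xF0 = 11110000 → 4-byte char #5 = F0 9F 98 B1.
Offset 19: leading byte 0xF2 = 11110010 → 4-byte char #6 = F2 85 B1 8B.
Leading byte 0xF2 = 11110010 matches 11110xxx → 4-byte sequence.
Byte 1: 0xF2 = 11110010, payload 010 (3 bits).
Byte 2: 0x85 = 10000101 (10xxxxxx ✓), payload 000101.
Byte 3: 0xB1 = 10110001 (10xxxxxx ✓), payload 110001.
Byte 4: 0x8B = 10001011 (10xxxxxx ✓), payload 001011.
Concatenate: 010000101110001001011 = 0x85C4B (21 bits → U+85C4B).

U+85C4B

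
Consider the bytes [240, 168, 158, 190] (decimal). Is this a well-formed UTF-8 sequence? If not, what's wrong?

Leading byte 0xF0 = 11110000 → 4-byte form.
Continuation bytes 0xA8=10101000, 0x9E=10011110, 0xBE=10111110 all match 10xxxxxx.
Decoded value 0x287BE is ≥ 0x10000 (shortest form) and not a surrogate.

valid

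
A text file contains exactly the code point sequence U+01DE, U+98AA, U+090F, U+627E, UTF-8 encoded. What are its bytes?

C7 9E E9 A2 AA E0 A4 8F E6 89 BE

U+01DE: 2-byte form → C7 9E.
U+98AA: 3-byte form → E9 A2 AA.
U+090F: 3-byte form → E0 A4 8F.
U+627E: 3-byte form → E6 89 BE.
Concatenated (11 bytes): C7 9E E9 A2 AA E0 A4 8F E6 89 BE.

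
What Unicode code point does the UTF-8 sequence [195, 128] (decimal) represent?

Leading byte 0xC3 = 11000011 matches 110xxxxx → 2-byte sequence.
Byte 1: 0xC3 = 11000011, payload 00011 (5 bits).
Byte 2: 0x80 = 10000000 (10xxxxxx ✓), payload 000000.
Concatenate: 00011000000 = 0xC0 (11 bits → U+00C0).

U+00C0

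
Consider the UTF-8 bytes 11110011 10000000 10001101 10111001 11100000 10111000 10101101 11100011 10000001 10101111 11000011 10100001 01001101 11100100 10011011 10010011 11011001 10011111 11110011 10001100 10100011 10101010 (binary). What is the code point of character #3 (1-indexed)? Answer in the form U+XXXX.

Offset 0: leading byte 0xF3 = 11110011 → 4-byte char #1 = F3 80 8D B9.
Offset 4: leading byte 0xE0 = 11100000 → 3-byte char #2 = E0 B8 AD.
Offset 7: leading byte 0xE3 = 11100011 → 3-byte char #3 = E3 81 AF.
Leading byte 0xE3 = 11100011 matches 1110xxxx → 3-byte sequence.
Byte 1: 0xE3 = 11100011, payload 0011 (4 bits).
Byte 2: 0x81 = 10000001 (10xxxxxx ✓), payload 000001.
Byte 3: 0xAF = 10101111 (10xxxxxx ✓), payload 101111.
Concatenate: 0011000001101111 = 0x306F (16 bits → U+306F).

U+306F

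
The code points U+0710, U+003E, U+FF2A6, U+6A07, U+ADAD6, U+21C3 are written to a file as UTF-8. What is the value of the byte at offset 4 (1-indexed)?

0xF3

1-indexed offset 4 is 0-indexed offset 3.
U+0710 → 2-byte form DC 90 at offsets 0–1.
U+003E → 1-byte form 3E at offsets 2–2.
U+FF2A6 → 4-byte form F3 BF 8A A6 at offsets 3–6.
Offset 3 falls in char 3's range; it's byte 1 of F3 BF 8A A6 = 0xF3.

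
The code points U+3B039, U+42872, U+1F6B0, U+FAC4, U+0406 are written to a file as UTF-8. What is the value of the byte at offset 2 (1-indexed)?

0xBB

1-indexed offset 2 is 0-indexed offset 1.
U+3B039 → 4-byte form F0 BB 80 B9 at offsets 0–3.
Offset 1 falls in char 1's range; it's byte 2 of F0 BB 80 B9 = 0xBB.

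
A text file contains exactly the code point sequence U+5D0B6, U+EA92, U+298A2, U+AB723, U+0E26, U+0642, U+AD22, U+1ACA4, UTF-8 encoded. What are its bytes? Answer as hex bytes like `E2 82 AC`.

U+5D0B6: 4-byte form → F1 9D 82 B6.
U+EA92: 3-byte form → EE AA 92.
U+298A2: 4-byte form → F0 A9 A2 A2.
U+AB723: 4-byte form → F2 AB 9C A3.
U+0E26: 3-byte form → E0 B8 A6.
U+0642: 2-byte form → D9 82.
U+AD22: 3-byte form → EA B4 A2.
U+1ACA4: 4-byte form → F0 9A B2 A4.
Concatenated (27 bytes): F1 9D 82 B6 EE AA 92 F0 A9 A2 A2 F2 AB 9C A3 E0 B8 A6 D9 82 EA B4 A2 F0 9A B2 A4.

F1 9D 82 B6 EE AA 92 F0 A9 A2 A2 F2 AB 9C A3 E0 B8 A6 D9 82 EA B4 A2 F0 9A B2 A4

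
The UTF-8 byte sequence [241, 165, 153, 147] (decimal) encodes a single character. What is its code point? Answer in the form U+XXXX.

Leading byte 0xF1 = 11110001 matches 11110xxx → 4-byte sequence.
Byte 1: 0xF1 = 11110001, payload 001 (3 bits).
Byte 2: 0xA5 = 10100101 (10xxxxxx ✓), payload 100101.
Byte 3: 0x99 = 10011001 (10xxxxxx ✓), payload 011001.
Byte 4: 0x93 = 10010011 (10xxxxxx ✓), payload 010011.
Concatenate: 001100101011001010011 = 0x65653 (21 bits → U+65653).

U+65653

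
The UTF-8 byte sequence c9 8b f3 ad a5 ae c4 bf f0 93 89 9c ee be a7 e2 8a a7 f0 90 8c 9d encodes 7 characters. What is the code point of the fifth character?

Offset 0: leading byte 0xC9 = 11001001 → 2-byte char #1 = C9 8B.
Offset 2: leading byte 0xF3 = 11110011 → 4-byte char #2 = F3 AD A5 AE.
Offset 6: leading byte 0xC4 = 11000100 → 2-byte char #3 = C4 BF.
Offset 8: leading byte 0xF0 = 11110000 → 4-byte char #4 = F0 93 89 9C.
Offset 12: leading byte 0xEE = 11101110 → 3-byte char #5 = EE BE A7.
Leading byte 0xEE = 11101110 matches 1110xxxx → 3-byte sequence.
Byte 1: 0xEE = 11101110, payload 1110 (4 bits).
Byte 2: 0xBE = 10111110 (10xxxxxx ✓), payload 111110.
Byte 3: 0xA7 = 10100111 (10xxxxxx ✓), payload 100111.
Concatenate: 1110111110100111 = 0xEFA7 (16 bits → U+EFA7).

U+EFA7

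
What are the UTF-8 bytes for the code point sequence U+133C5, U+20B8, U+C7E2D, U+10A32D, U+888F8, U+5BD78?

U+133C5: 4-byte form → F0 93 8F 85.
U+20B8: 3-byte form → E2 82 B8.
U+C7E2D: 4-byte form → F3 87 B8 AD.
U+10A32D: 4-byte form → F4 8A 8C AD.
U+888F8: 4-byte form → F2 88 A3 B8.
U+5BD78: 4-byte form → F1 9B B5 B8.
Concatenated (23 bytes): F0 93 8F 85 E2 82 B8 F3 87 B8 AD F4 8A 8C AD F2 88 A3 B8 F1 9B B5 B8.

F0 93 8F 85 E2 82 B8 F3 87 B8 AD F4 8A 8C AD F2 88 A3 B8 F1 9B B5 B8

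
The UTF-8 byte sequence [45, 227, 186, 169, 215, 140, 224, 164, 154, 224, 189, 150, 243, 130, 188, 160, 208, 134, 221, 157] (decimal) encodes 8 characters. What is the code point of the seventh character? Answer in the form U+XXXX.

Offset 0: leading byte 0x2D = 00101101 → 1-byte char #1 = 2D.
Offset 1: leading byte 0xE3 = 11100011 → 3-byte char #2 = E3 BA A9.
Offset 4: leading byte 0xD7 = 11010111 → 2-byte char #3 = D7 8C.
Offset 6: leading byte 0xE0 = 11100000 → 3-byte char #4 = E0 A4 9A.
Offset 9: leading byte 0xE0 = 11100000 → 3-byte char #5 = E0 BD 96.
Offset 12: leading byte 0xF3 = 11110011 → 4-byte char #6 = F3 82 BC A0.
Offset 16: leading byte 0xD0 = 11010000 → 2-byte char #7 = D0 86.
Leading byte 0xD0 = 11010000 matches 110xxxxx → 2-byte sequence.
Byte 1: 0xD0 = 11010000, payload 10000 (5 bits).
Byte 2: 0x86 = 10000110 (10xxxxxx ✓), payload 000110.
Concatenate: 10000000110 = 0x406 (11 bits → U+0406).

U+0406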